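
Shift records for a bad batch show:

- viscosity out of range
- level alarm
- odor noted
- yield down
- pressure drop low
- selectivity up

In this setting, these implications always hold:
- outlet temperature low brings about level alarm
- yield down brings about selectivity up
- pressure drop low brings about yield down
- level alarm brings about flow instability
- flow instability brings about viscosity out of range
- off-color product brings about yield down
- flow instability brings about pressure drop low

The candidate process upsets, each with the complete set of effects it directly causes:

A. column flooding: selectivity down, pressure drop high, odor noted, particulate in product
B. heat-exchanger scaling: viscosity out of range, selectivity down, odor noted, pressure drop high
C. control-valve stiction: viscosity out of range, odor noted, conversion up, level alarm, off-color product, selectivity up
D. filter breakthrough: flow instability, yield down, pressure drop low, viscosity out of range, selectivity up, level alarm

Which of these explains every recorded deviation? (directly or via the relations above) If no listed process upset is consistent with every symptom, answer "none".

C

Checking each candidate against the observations:
(A) column flooding — viscosity out of range miss; level alarm miss; odor noted match; yield down miss; pressure drop low miss; selectivity up miss
(B) heat-exchanger scaling — viscosity out of range match; level alarm miss; odor noted match; yield down miss; pressure drop low miss; selectivity up miss
(C) control-valve stiction — accounts for every observation (yield down by off-color product → yield down)
(D) filter breakthrough — does not account for odor noted
Only (C) is consistent with every observation.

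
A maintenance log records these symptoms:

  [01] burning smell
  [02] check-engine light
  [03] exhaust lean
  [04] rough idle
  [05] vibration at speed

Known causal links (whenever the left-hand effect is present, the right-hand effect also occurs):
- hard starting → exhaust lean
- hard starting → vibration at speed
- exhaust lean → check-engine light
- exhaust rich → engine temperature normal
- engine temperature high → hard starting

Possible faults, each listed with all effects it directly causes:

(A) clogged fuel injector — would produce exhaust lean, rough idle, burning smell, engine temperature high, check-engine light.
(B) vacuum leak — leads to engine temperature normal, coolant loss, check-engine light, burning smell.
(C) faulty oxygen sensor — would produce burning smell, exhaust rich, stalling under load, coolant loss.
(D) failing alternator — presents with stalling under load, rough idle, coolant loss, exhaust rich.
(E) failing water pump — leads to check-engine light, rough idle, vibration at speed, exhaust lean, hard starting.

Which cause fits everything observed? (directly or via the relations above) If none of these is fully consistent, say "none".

For each candidate, compare predicted effects to what was observed:
(A) clogged fuel injector — accounts for every observation (vibration at speed through engine temperature high → hard starting → vibration at speed)
(B) vacuum leak — does not account for exhaust lean, rough idle, vibration at speed
(C) faulty oxygen sensor — burning smell +; check-engine light -; exhaust lean -; rough idle -; vibration at speed -
(D) failing alternator — burning smell -; check-engine light -; exhaust lean -; rough idle +; vibration at speed -
(E) failing water pump — does not account for burning smell
Only (A) is consistent with every observation.

A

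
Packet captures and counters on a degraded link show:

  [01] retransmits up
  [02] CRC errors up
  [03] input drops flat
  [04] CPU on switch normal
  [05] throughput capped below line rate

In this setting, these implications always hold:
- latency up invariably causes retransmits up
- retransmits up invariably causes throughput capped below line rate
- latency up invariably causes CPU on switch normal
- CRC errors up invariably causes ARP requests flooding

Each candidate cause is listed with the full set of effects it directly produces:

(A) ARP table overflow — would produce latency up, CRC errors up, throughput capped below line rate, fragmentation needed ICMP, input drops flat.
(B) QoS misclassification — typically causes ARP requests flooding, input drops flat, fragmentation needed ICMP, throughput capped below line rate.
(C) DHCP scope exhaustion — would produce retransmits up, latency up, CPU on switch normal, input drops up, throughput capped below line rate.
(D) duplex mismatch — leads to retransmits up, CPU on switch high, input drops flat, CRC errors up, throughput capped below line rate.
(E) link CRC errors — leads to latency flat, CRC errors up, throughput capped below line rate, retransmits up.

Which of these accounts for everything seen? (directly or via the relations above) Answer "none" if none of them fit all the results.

Per-candidate check:
(A) ARP table overflow — retransmits up + (by latency up → retransmits up); CRC errors up +; input drops flat +; CPU on switch normal + (by latency up → CPU on switch normal); throughput capped below line rate +
(B) QoS misclassification — does not account for retransmits up, CRC errors up, CPU on switch normal
(C) DHCP scope exhaustion — fails on CRC errors up, input drops flat (predicts input drops up, not input drops flat)
(D) duplex mismatch — retransmits up +; CRC errors up +; input drops flat +; CPU on switch normal -; throughput capped below line rate +
(E) link CRC errors — retransmits up +; CRC errors up +; input drops flat -; CPU on switch normal -; throughput capped below line rate +
Only (A) is consistent with every observation.

A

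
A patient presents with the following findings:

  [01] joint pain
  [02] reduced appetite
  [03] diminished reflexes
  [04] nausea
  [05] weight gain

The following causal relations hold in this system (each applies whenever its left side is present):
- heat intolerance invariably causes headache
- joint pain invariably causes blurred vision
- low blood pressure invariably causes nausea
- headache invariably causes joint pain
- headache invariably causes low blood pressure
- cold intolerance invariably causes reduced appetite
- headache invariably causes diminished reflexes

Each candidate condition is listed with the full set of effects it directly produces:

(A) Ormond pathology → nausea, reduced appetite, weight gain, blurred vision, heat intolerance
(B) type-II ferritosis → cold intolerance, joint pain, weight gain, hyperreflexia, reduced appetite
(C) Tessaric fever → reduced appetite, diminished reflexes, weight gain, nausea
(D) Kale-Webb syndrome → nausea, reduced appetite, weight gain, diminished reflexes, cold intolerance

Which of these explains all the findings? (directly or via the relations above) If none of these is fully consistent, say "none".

Per-candidate check:
(A) Ormond pathology — accounts for every observation (joint pain by heat intolerance → headache → joint pain)
(B) type-II ferritosis — fails on diminished reflexes, nausea (predicts hyperreflexia, not diminished reflexes)
(C) Tessaric fever — joint pain NO; reduced appetite yes; diminished reflexes yes; nausea yes; weight gain yes
(D) Kale-Webb syndrome — does not account for joint pain
Only (A) is consistent with every observation.

A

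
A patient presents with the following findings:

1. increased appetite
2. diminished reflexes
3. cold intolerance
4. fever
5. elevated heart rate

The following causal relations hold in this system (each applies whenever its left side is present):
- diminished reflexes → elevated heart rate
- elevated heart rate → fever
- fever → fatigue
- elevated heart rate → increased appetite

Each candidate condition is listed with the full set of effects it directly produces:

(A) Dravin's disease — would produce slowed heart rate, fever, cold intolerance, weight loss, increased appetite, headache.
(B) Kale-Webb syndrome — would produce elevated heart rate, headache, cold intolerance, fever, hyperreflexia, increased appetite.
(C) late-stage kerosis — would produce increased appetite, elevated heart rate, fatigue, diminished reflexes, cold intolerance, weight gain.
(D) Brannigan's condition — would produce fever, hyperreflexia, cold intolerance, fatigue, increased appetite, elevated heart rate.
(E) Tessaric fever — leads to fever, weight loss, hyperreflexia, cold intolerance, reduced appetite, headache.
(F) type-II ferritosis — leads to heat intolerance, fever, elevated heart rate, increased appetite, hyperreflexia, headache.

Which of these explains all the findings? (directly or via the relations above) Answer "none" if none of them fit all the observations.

For each candidate, compare predicted effects to what was observed:
(A) Dravin's disease — fails on diminished reflexes, elevated heart rate (predicts slowed heart rate, not elevated heart rate)
(B) Kale-Webb syndrome — fails on diminished reflexes (predicts hyperreflexia, not diminished reflexes)
(C) late-stage kerosis — increased appetite yes; diminished reflexes yes; cold intolerance yes; fever yes (via elevated heart rate → fever); elevated heart rate yes
(D) Brannigan's condition — increased appetite yes; diminished reflexes NO; cold intolerance yes; fever yes; elevated heart rate yes
(E) Tessaric fever — increased appetite NO; diminished reflexes NO; cold intolerance yes; fever yes; elevated heart rate NO
(F) type-II ferritosis — fails on diminished reflexes, cold intolerance (predicts hyperreflexia, not diminished reflexes; predicts heat intolerance, not cold intolerance)
(C) alone accounts for all the evidence.

C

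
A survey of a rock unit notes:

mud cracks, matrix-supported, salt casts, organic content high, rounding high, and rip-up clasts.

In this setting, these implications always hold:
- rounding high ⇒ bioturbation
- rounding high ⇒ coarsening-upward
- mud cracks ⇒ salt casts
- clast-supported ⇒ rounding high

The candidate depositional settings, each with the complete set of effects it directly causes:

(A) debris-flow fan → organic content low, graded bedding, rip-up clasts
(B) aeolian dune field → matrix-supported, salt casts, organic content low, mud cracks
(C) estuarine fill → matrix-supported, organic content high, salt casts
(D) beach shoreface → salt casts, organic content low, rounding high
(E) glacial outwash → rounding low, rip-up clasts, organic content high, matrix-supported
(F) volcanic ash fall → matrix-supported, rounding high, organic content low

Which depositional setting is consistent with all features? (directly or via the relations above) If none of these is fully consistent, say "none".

Checking each candidate against the observations:
(A) debris-flow fan — mud cracks miss; matrix-supported miss; salt casts miss; organic content high miss; rounding high miss; rip-up clasts match
(B) aeolian dune field — fails on organic content high, rounding high, rip-up clasts (predicts organic content low, not organic content high)
(C) estuarine fill — mud cracks miss; matrix-supported match; salt casts match; organic content high match; rounding high miss; rip-up clasts miss
(D) beach shoreface — mud cracks miss; matrix-supported miss; salt casts match; organic content high miss; rounding high match; rip-up clasts miss
(E) glacial outwash — mud cracks miss; matrix-supported match; salt casts miss; organic content high match; rounding high miss; rip-up clasts match
(F) volcanic ash fall — fails on mud cracks, salt casts, organic content high, rip-up clasts (predicts organic content low, not organic content high)
Every candidate fails on at least one observation.

none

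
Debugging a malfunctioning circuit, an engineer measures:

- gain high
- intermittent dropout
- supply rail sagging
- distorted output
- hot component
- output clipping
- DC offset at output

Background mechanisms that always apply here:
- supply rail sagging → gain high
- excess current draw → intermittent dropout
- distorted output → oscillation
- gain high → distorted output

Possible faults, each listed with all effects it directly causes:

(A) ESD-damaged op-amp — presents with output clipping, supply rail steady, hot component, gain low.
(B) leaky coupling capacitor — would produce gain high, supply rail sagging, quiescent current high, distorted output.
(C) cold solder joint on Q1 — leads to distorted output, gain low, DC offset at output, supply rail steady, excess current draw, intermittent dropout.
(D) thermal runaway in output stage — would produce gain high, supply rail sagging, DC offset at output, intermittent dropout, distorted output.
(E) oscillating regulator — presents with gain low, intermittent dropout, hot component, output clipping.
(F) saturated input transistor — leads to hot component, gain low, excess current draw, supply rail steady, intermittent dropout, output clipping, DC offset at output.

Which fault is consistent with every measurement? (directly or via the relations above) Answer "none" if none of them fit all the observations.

Checking each candidate against the observations:
(A) ESD-damaged op-amp — fails on gain high, intermittent dropout, supply rail sagging, distorted output, DC offset at output (predicts gain low, not gain high; predicts supply rail steady, not supply rail sagging)
(B) leaky coupling capacitor — does not account for intermittent dropout, hot component, output clipping, DC offset at output
(C) cold solder joint on Q1 — gain high miss; intermittent dropout match; supply rail sagging miss; distorted output match; hot component miss; output clipping miss; DC offset at output match
(D) thermal runaway in output stage — gain high match; intermittent dropout match; supply rail sagging match; distorted output match; hot component miss; output clipping miss; DC offset at output match
(E) oscillating regulator — gain high miss; intermittent dropout match; supply rail sagging miss; distorted output miss; hot component match; output clipping match; DC offset at output miss
(F) saturated input transistor — fails on gain high, supply rail sagging, distorted output (predicts gain low, not gain high; predicts supply rail steady, not supply rail sagging)
Every candidate fails on at least one observation.

none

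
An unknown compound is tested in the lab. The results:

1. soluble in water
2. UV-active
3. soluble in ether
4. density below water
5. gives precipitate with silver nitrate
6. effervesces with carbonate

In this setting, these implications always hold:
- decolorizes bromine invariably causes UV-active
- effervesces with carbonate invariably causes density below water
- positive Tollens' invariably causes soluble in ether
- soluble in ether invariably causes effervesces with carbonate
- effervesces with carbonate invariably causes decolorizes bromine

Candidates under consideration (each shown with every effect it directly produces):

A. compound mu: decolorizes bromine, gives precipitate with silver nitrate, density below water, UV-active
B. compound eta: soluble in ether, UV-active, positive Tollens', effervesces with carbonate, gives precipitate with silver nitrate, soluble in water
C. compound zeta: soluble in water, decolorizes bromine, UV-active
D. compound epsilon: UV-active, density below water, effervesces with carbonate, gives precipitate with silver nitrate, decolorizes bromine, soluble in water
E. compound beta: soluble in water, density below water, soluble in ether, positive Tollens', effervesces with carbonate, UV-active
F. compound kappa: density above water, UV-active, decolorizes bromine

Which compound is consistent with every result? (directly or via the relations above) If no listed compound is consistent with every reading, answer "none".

B

Checking each candidate against the observations:
(A) compound mu — does not account for soluble in water, soluble in ether, effervesces with carbonate
(B) compound eta — accounts for every observation (density below water via effervesces with carbonate → density below water)
(C) compound zeta — soluble in water ✓; UV-active ✓; soluble in ether ✗; density below water ✗; gives precipitate with silver nitrate ✗; effervesces with carbonate ✗
(D) compound epsilon — soluble in water ✓; UV-active ✓; soluble in ether ✗; density below water ✓; gives precipitate with silver nitrate ✓; effervesces with carbonate ✓
(E) compound beta — does not account for gives precipitate with silver nitrate
(F) compound kappa — soluble in water ✗; UV-active ✓; soluble in ether ✗; density below water ✗; gives precipitate with silver nitrate ✗; effervesces with carbonate ✗
(B) is the only candidate with no mismatches.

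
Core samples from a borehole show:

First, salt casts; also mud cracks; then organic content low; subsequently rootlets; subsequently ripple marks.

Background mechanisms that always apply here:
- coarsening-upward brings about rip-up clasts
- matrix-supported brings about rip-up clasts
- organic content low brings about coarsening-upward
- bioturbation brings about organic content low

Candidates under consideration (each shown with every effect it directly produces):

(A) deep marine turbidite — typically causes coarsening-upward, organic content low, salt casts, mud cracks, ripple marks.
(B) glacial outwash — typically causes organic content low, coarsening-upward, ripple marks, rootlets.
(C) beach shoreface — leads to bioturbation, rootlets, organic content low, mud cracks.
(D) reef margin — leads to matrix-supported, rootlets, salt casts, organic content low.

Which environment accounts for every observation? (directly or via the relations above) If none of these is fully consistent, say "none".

none

Checking each candidate against the observations:
(A) deep marine turbidite — salt casts match; mud cracks match; organic content low match; rootlets miss; ripple marks match
(B) glacial outwash — does not account for salt casts, mud cracks
(C) beach shoreface — does not account for salt casts, ripple marks
(D) reef margin — does not account for mud cracks, ripple marks
None of the listed candidates fits everything.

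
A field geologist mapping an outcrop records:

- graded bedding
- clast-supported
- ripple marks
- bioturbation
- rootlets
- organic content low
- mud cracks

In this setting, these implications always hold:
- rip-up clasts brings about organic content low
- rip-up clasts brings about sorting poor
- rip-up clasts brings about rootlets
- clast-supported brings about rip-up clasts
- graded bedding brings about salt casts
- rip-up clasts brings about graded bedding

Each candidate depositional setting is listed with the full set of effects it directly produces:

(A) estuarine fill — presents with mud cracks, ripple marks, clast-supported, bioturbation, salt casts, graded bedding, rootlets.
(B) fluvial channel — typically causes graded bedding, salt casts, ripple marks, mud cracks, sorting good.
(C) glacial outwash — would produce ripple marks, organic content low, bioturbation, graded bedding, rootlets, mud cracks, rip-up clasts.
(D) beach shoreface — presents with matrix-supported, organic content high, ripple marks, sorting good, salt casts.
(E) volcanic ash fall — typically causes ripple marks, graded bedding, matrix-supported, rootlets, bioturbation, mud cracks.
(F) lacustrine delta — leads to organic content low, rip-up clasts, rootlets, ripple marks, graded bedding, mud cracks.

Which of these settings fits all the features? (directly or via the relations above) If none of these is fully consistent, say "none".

Testing each hypothesis:
(A) estuarine fill — accounts for every observation (organic content low via clast-supported → rip-up clasts → organic content low)
(B) fluvial channel — graded bedding +; clast-supported -; ripple marks +; bioturbation -; rootlets -; organic content low -; mud cracks +
(C) glacial outwash — graded bedding +; clast-supported -; ripple marks +; bioturbation +; rootlets +; organic content low +; mud cracks +
(D) beach shoreface — graded bedding -; clast-supported -; ripple marks +; bioturbation -; rootlets -; organic content low -; mud cracks -
(E) volcanic ash fall — fails on clast-supported, organic content low (predicts matrix-supported, not clast-supported)
(F) lacustrine delta — does not account for clast-supported, bioturbation
(A) alone accounts for all the evidence.

A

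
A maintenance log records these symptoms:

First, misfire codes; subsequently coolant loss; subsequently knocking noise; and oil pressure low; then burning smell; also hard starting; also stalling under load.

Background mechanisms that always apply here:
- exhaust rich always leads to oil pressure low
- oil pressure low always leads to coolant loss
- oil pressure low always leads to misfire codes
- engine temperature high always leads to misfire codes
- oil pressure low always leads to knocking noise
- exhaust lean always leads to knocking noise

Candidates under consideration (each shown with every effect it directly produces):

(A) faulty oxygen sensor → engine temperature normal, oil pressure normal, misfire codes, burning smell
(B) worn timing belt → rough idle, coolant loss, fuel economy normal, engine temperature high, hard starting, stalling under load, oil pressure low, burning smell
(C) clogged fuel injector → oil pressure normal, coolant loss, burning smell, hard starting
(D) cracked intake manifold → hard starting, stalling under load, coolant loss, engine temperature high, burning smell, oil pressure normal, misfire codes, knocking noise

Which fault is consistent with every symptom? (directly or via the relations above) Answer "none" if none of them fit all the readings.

B

Checking each candidate against the observations:
(A) faulty oxygen sensor — misfire codes yes; coolant loss NO; knocking noise NO; oil pressure low NO; burning smell yes; hard starting NO; stalling under load NO
(B) worn timing belt — accounts for every observation (misfire codes via engine temperature high → misfire codes)
(C) clogged fuel injector — fails on misfire codes, knocking noise, oil pressure low, stalling under load (predicts oil pressure normal, not oil pressure low)
(D) cracked intake manifold — misfire codes yes; coolant loss yes; knocking noise yes; oil pressure low NO; burning smell yes; hard starting yes; stalling under load yes
Only (B) is consistent with every observation.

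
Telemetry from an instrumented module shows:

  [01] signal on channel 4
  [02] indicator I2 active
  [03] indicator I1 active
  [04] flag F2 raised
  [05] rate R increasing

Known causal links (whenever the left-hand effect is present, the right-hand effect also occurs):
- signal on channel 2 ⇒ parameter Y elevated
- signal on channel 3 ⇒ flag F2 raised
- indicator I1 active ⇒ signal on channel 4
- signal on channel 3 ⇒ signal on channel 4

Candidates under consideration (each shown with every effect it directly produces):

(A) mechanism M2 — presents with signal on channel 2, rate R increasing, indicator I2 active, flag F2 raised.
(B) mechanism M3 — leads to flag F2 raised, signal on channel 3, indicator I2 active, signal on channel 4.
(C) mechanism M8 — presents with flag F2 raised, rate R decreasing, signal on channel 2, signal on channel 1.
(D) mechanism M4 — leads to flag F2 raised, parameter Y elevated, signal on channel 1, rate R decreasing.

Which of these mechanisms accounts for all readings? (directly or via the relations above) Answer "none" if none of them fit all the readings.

Checking each candidate against the observations:
(A) mechanism M2 — signal on channel 4 -; indicator I2 active +; indicator I1 active -; flag F2 raised +; rate R increasing +
(B) mechanism M3 — signal on channel 4 +; indicator I2 active +; indicator I1 active -; flag F2 raised +; rate R increasing -
(C) mechanism M8 — fails on signal on channel 4, indicator I2 active, indicator I1 active, rate R increasing (predicts rate R decreasing, not rate R increasing)
(D) mechanism M4 — fails on signal on channel 4, indicator I2 active, indicator I1 active, rate R increasing (predicts rate R decreasing, not rate R increasing)
None of the listed candidates fits everything.

none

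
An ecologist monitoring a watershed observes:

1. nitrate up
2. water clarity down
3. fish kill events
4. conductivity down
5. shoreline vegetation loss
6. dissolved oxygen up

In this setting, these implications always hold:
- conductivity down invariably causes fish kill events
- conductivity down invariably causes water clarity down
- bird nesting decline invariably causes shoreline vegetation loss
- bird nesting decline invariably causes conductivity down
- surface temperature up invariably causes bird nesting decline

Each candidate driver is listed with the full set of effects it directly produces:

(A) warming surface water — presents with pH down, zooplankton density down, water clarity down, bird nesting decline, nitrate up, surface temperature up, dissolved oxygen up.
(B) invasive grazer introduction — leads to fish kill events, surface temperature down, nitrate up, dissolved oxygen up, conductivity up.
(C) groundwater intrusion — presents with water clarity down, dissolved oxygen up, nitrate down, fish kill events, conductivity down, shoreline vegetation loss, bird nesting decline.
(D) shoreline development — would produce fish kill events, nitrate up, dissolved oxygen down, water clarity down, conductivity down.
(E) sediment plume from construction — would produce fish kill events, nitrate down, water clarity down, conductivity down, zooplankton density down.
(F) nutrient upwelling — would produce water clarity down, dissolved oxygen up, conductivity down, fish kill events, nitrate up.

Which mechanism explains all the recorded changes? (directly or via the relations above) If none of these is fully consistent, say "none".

A

Checking each candidate against the observations:
(A) warming surface water — nitrate up yes; water clarity down yes; fish kill events yes (through bird nesting decline → conductivity down → fish kill events); conductivity down yes (through bird nesting decline → conductivity down); shoreline vegetation loss yes (through bird nesting decline → shoreline vegetation loss); dissolved oxygen up yes
(B) invasive grazer introduction — fails on water clarity down, conductivity down, shoreline vegetation loss (predicts conductivity up, not conductivity down)
(C) groundwater intrusion — nitrate up NO; water clarity down yes; fish kill events yes; conductivity down yes; shoreline vegetation loss yes; dissolved oxygen up yes
(D) shoreline development — fails on shoreline vegetation loss, dissolved oxygen up (predicts dissolved oxygen down, not dissolved oxygen up)
(E) sediment plume from construction — nitrate up NO; water clarity down yes; fish kill events yes; conductivity down yes; shoreline vegetation loss NO; dissolved oxygen up NO
(F) nutrient upwelling — nitrate up yes; water clarity down yes; fish kill events yes; conductivity down yes; shoreline vegetation loss NO; dissolved oxygen up yes
(A) alone accounts for all the evidence.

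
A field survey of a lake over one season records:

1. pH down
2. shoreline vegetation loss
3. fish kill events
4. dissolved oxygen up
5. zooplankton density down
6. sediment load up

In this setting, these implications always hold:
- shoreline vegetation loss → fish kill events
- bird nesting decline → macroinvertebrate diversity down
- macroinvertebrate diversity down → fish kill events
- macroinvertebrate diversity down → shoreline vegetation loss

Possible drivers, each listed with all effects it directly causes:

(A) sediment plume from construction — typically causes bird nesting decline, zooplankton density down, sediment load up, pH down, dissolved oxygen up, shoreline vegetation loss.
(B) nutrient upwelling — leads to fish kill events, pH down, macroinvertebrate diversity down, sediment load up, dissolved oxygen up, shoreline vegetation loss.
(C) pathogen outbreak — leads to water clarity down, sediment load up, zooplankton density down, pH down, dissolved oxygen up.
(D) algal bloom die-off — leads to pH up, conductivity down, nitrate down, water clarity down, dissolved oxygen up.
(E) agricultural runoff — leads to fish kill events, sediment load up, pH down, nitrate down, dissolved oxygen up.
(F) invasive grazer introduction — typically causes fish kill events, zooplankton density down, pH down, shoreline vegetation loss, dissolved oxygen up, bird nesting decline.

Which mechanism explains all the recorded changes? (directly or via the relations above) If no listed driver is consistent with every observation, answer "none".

A

For each candidate, compare predicted effects to what was observed:
(A) sediment plume from construction — accounts for every observation (fish kill events via shoreline vegetation loss → fish kill events)
(B) nutrient upwelling — does not account for zooplankton density down
(C) pathogen outbreak — pH down match; shoreline vegetation loss miss; fish kill events miss; dissolved oxygen up match; zooplankton density down match; sediment load up match
(D) algal bloom die-off — fails on pH down, shoreline vegetation loss, fish kill events, zooplankton density down, sediment load up (predicts pH up, not pH down)
(E) agricultural runoff — pH down match; shoreline vegetation loss miss; fish kill events match; dissolved oxygen up match; zooplankton density down miss; sediment load up match
(F) invasive grazer introduction — does not account for sediment load up
Only (A) is consistent with every observation.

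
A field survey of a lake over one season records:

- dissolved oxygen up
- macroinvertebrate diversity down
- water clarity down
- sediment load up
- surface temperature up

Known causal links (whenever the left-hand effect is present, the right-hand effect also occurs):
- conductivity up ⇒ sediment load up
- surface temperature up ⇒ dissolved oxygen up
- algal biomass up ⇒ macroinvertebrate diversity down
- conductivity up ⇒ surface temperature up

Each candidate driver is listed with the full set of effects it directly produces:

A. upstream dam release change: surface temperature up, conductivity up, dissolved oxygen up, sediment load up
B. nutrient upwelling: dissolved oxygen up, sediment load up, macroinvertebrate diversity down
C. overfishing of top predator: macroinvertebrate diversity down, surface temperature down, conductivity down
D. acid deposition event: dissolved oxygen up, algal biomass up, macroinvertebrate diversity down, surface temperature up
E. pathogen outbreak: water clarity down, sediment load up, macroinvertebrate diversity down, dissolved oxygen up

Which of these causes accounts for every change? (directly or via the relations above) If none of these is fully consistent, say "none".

none

Checking each candidate against the observations:
(A) upstream dam release change — does not account for macroinvertebrate diversity down, water clarity down
(B) nutrient upwelling — dissolved oxygen up +; macroinvertebrate diversity down +; water clarity down -; sediment load up +; surface temperature up -
(C) overfishing of top predator — fails on dissolved oxygen up, water clarity down, sediment load up, surface temperature up (predicts surface temperature down, not surface temperature up)
(D) acid deposition event — does not account for water clarity down, sediment load up
(E) pathogen outbreak — does not account for surface temperature up
No candidate is consistent with all observations.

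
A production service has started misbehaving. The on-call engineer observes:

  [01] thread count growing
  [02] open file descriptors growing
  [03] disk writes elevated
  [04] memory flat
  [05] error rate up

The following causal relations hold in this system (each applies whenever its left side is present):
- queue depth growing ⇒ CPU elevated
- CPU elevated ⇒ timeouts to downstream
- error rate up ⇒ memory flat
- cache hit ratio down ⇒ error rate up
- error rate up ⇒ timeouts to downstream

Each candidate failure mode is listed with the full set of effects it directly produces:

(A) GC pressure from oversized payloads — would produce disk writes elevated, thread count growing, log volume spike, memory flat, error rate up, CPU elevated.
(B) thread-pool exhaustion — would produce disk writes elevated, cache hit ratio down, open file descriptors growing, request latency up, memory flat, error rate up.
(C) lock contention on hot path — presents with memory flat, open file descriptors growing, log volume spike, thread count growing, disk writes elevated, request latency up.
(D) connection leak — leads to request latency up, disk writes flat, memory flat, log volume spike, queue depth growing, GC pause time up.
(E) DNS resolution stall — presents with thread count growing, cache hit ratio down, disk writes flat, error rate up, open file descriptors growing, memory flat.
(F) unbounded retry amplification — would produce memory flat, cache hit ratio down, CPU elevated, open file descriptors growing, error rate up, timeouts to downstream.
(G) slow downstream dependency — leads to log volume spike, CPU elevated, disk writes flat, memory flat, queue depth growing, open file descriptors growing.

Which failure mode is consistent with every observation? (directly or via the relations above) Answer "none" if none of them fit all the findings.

none

Checking each candidate against the observations:
(A) GC pressure from oversized payloads — thread count growing match; open file descriptors growing miss; disk writes elevated match; memory flat match; error rate up match
(B) thread-pool exhaustion — thread count growing miss; open file descriptors growing match; disk writes elevated match; memory flat match; error rate up match
(C) lock contention on hot path — thread count growing match; open file descriptors growing match; disk writes elevated match; memory flat match; error rate up miss
(D) connection leak — thread count growing miss; open file descriptors growing miss; disk writes elevated miss; memory flat match; error rate up miss
(E) DNS resolution stall — thread count growing match; open file descriptors growing match; disk writes elevated miss; memory flat match; error rate up match
(F) unbounded retry amplification — does not account for thread count growing, disk writes elevated
(G) slow downstream dependency — thread count growing miss; open file descriptors growing match; disk writes elevated miss; memory flat match; error rate up miss
No candidate is consistent with all observations.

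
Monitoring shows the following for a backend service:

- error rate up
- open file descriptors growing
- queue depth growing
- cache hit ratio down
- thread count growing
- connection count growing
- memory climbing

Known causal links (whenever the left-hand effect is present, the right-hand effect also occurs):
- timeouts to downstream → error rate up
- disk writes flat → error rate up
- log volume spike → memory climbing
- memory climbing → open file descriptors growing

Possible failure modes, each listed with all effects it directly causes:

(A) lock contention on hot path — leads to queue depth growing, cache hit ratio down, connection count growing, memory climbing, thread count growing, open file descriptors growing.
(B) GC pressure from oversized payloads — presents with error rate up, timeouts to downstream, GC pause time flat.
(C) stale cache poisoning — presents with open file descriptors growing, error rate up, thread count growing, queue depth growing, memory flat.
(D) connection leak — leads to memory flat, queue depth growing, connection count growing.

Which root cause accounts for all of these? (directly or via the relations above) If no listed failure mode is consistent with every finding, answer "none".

none

Per-candidate check:
(A) lock contention on hot path — does not account for error rate up
(B) GC pressure from oversized payloads — error rate up +; open file descriptors growing -; queue depth growing -; cache hit ratio down -; thread count growing -; connection count growing -; memory climbing -
(C) stale cache poisoning — fails on cache hit ratio down, connection count growing, memory climbing (predicts memory flat, not memory climbing)
(D) connection leak — error rate up -; open file descriptors growing -; queue depth growing +; cache hit ratio down -; thread count growing -; connection count growing +; memory climbing -
Every candidate fails on at least one observation.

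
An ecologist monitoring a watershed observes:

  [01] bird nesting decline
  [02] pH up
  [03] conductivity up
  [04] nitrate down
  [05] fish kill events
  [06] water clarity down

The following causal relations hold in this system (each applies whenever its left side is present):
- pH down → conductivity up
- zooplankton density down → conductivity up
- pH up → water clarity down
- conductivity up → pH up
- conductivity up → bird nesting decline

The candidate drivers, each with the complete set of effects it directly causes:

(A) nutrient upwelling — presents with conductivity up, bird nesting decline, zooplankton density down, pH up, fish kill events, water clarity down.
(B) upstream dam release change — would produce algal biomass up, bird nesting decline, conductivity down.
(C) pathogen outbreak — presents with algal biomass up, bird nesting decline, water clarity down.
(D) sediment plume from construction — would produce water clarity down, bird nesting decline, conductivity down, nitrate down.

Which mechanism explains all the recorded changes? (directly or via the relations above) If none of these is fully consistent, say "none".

For each candidate, compare predicted effects to what was observed:
(A) nutrient upwelling — bird nesting decline yes; pH up yes; conductivity up yes; nitrate down NO; fish kill events yes; water clarity down yes
(B) upstream dam release change — fails on pH up, conductivity up, nitrate down, fish kill events, water clarity down (predicts conductivity down, not conductivity up)
(C) pathogen outbreak — does not account for pH up, conductivity up, nitrate down, fish kill events
(D) sediment plume from construction — bird nesting decline yes; pH up NO; conductivity up NO; nitrate down yes; fish kill events NO; water clarity down yes
None of the listed candidates fits everything.

none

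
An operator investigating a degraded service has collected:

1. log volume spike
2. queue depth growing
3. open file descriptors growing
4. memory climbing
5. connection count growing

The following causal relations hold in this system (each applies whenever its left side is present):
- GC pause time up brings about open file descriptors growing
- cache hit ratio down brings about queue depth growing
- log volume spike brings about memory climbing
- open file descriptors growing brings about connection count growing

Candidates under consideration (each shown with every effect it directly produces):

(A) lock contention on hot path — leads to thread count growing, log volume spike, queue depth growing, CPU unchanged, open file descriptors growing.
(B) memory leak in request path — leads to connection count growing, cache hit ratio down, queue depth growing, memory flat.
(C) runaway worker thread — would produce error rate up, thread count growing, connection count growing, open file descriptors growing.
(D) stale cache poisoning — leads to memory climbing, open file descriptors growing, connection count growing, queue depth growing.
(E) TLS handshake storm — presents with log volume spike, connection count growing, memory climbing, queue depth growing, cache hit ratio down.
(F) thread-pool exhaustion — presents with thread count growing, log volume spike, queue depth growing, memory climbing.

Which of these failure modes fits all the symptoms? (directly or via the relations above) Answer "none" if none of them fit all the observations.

For each candidate, compare predicted effects to what was observed:
(A) lock contention on hot path — accounts for every observation (memory climbing through log volume spike → memory climbing)
(B) memory leak in request path — log volume spike ✗; queue depth growing ✓; open file descriptors growing ✗; memory climbing ✗; connection count growing ✓
(C) runaway worker thread — does not account for log volume spike, queue depth growing, memory climbing
(D) stale cache poisoning — log volume spike ✗; queue depth growing ✓; open file descriptors growing ✓; memory climbing ✓; connection count growing ✓
(E) TLS handshake storm — log volume spike ✓; queue depth growing ✓; open file descriptors growing ✗; memory climbing ✓; connection count growing ✓
(F) thread-pool exhaustion — does not account for open file descriptors growing, connection count growing
(A) alone accounts for all the evidence.

A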